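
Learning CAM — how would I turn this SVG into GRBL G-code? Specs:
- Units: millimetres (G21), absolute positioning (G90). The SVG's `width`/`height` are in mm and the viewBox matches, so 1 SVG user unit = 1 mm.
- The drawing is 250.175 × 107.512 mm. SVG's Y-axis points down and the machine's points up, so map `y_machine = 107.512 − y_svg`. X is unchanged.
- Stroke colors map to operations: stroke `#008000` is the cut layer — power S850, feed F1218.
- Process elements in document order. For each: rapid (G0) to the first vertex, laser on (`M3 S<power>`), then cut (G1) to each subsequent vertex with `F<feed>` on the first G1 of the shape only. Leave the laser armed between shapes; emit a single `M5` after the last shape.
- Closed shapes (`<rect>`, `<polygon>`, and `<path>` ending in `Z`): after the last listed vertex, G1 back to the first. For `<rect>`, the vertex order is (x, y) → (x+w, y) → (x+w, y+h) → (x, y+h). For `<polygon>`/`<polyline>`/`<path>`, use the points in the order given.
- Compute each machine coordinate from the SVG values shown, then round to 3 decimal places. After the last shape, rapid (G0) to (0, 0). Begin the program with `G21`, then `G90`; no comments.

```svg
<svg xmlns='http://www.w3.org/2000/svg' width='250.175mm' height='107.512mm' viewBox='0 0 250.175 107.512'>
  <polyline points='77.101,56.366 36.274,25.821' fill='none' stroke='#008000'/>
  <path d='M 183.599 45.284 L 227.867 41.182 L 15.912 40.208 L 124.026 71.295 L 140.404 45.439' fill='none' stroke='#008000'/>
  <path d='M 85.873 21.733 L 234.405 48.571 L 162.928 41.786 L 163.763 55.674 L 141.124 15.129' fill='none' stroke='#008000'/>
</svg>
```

1 u = 1 mm; y_m = 107.512 − y.

[1] `<polyline>` line segment, #008000→cut S850 F1218: (77.101,51.146) → (36.274,81.691)

[2] `<path>` open polyline, #008000→cut S850 F1218: (183.599,62.228) → (227.867,66.330) → (15.912,67.304) → (124.026,36.217) → (140.404,62.073)

[3] `<path>` open polyline, #008000→cut S850 F1218: (85.873,85.779) → (234.405,58.941) → (162.928,65.726) → (163.763,51.838) → (141.124,92.383)

G21
G90
G0 X77.101 Y51.146
M3 S850
G1 X36.274 Y81.691 F1218
G0 X183.599 Y62.228
M3 S850
G1 X227.867 Y66.330 F1218
G1 X15.912 Y67.304
G1 X124.026 Y36.217
G1 X140.404 Y62.073
G0 X85.873 Y85.779
M3 S850
G1 X234.405 Y58.941 F1218
G1 X162.928 Y65.726
G1 X163.763 Y51.838
G1 X141.124 Y92.383
M5
G0 X0.000 Y0.000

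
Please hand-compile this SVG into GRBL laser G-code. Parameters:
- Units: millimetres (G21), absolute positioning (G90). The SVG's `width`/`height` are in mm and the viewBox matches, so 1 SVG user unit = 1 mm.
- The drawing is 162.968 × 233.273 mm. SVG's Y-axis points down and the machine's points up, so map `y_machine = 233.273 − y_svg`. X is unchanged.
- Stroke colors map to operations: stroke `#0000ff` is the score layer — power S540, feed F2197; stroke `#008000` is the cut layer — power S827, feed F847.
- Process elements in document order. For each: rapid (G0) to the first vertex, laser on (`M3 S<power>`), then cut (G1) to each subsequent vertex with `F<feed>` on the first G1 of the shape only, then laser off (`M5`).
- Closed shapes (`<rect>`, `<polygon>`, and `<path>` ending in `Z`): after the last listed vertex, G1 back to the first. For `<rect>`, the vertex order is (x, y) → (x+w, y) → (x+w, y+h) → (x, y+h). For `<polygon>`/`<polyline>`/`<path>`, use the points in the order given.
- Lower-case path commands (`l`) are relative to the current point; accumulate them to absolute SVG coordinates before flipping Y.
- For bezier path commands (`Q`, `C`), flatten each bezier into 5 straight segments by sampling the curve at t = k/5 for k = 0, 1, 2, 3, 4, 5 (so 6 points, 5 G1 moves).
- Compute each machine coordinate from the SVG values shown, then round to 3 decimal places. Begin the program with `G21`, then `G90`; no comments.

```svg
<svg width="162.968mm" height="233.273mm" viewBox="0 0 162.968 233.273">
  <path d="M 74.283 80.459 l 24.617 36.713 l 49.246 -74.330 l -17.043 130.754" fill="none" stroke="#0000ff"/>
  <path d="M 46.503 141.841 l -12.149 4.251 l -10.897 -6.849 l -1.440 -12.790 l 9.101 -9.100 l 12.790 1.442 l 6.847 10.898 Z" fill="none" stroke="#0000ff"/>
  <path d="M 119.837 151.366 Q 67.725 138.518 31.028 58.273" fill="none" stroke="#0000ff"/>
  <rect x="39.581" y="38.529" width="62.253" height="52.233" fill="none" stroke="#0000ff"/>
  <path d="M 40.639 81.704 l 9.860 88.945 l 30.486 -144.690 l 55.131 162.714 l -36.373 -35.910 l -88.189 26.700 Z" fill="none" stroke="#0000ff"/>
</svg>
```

G21
G90
G0 X74.283 Y152.814
M3 S540
G1 X98.900 Y116.101 F2197
G1 X148.146 Y190.431
G1 X131.103 Y59.677
M5
G0 X46.503 Y91.432
M3 S540
G1 X34.354 Y87.181 F2197
G1 X23.457 Y94.030
G1 X22.017 Y106.820
G1 X31.118 Y115.920
G1 X43.908 Y114.478
G1 X50.755 Y103.580
G1 X46.503 Y91.432
M5
G0 X119.837 Y81.907
M3 S540
G1 X99.609 Y89.742 F2197
G1 X80.614 Y102.969
G1 X62.852 Y121.588
G1 X46.323 Y145.598
G1 X31.028 Y175.000
M5
G0 X39.581 Y194.744
M3 S540
G1 X101.834 Y194.744 F2197
G1 X101.834 Y142.511
G1 X39.581 Y142.511
G1 X39.581 Y194.744
M5
G0 X40.639 Y151.569
M3 S540
G1 X50.499 Y62.624 F2197
G1 X80.985 Y207.314
G1 X136.116 Y44.600
G1 X99.743 Y80.510
G1 X11.554 Y53.810
G1 X40.639 Y151.569
M5

viewBox `0 0 162.968 233.273` with mm width/height → 1 unit = 1 mm. Flip: y_m = 233.273 − y_svg.

**Shape 1** — `<path>` open polyline, stroke `#0000ff` → score (S540, F2197). Machine vertices: (74.283,152.814) → (98.900,116.101) → (148.146,190.431) → (131.103,59.677). Open path.

**Shape 2** — `<path>` regular polygon, stroke `#0000ff` → score (S540, F2197). Machine vertices: (46.503,91.432) → (34.354,87.181) → (23.457,94.030) → (22.017,106.820) → (31.118,115.920) → (43.908,114.478) → (50.755,103.580) → (46.503,91.432). Closed: final G1 returns to the first vertex.

**Shape 3** — `<path>` quadratic bezier, stroke `#0000ff` → score (S540, F2197). Control points (SVG): P0=(119.837,151.366), P1=(67.725,138.518), P2=(31.028,58.273); sampled at t=k/5. Machine vertices: (119.837,81.907) → (99.609,89.742) → (80.614,102.969) → (62.852,121.588) → (46.323,145.598) → (31.028,175.000). Open path.

**Shape 4** — `<rect>` rectangle, stroke `#0000ff` → score (S540, F2197). Machine vertices: (39.581,194.744) → (101.834,194.744) → (101.834,142.511) → (39.581,142.511) → (39.581,194.744). Closed: final G1 returns to the first vertex.

**Shape 5** — `<path>` closed polygon, stroke `#0000ff` → score (S540, F2197). Machine vertices: (40.639,151.569) → (50.499,62.624) → (80.985,207.314) → (136.116,44.600) → (99.743,80.510) → (11.554,53.810) → (40.639,151.569). Closed: final G1 returns to the first vertex.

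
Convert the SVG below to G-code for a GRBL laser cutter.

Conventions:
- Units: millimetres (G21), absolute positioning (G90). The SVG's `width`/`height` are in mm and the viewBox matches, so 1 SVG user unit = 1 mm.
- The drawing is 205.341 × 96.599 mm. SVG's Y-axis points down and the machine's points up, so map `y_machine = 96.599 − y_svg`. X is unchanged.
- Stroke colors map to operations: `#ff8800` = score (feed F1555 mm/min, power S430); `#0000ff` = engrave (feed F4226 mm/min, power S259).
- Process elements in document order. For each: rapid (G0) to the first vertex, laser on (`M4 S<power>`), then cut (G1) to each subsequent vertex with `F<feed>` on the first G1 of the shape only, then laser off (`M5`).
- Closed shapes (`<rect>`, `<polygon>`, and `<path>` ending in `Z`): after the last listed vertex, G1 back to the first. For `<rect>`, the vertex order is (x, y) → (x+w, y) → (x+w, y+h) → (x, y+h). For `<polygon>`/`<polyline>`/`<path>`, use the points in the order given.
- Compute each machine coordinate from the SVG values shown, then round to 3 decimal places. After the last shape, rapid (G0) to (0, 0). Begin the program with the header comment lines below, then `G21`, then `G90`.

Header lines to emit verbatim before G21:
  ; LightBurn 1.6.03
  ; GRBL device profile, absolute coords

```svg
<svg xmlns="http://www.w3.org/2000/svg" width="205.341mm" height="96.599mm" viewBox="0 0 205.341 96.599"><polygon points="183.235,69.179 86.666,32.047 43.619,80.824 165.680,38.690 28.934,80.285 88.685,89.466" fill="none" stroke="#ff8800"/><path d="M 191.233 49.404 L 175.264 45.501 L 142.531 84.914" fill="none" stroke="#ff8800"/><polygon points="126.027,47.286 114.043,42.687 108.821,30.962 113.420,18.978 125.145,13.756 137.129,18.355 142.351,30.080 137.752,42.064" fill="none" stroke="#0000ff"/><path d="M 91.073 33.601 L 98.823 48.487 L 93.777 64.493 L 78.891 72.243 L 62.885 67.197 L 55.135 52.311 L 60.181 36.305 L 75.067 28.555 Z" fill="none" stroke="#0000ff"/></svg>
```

; LightBurn 1.6.03
; GRBL device profile, absolute coords
G21
G90
G0 X183.235 Y27.420
M4 S430
G1 X86.666 Y64.552 F1555
G1 X43.619 Y15.775
G1 X165.680 Y57.909
G1 X28.934 Y16.314
G1 X88.685 Y7.133
G1 X183.235 Y27.420
M5
G0 X191.233 Y47.195
M4 S430
G1 X175.264 Y51.098 F1555
G1 X142.531 Y11.685
M5
G0 X126.027 Y49.313
M4 S259
G1 X114.043 Y53.912 F4226
G1 X108.821 Y65.637
G1 X113.420 Y77.621
G1 X125.145 Y82.843
G1 X137.129 Y78.244
G1 X142.351 Y66.519
G1 X137.752 Y54.535
G1 X126.027 Y49.313
M5
G0 X91.073 Y62.998
M4 S259
G1 X98.823 Y48.112 F4226
G1 X93.777 Y32.106
G1 X78.891 Y24.356
G1 X62.885 Y29.402
G1 X55.135 Y44.288
G1 X60.181 Y60.294
G1 X75.067 Y68.044
G1 X91.073 Y62.998
M5
G0 X0.000 Y0.000

Since the viewBox matches the mm dimensions, user units are millimetres directly. The only transform is the Y-flip y_m = 96.599 − y_svg.

Shape 1 is a closed polygon drawn with `<polygon>`. Its stroke #ff8800 means score at S430, F1555. After flipping Y the toolpath is (183.235,27.420) → (86.666,64.552) → (43.619,15.775) → (165.680,57.909) → (28.934,16.314) → (88.685,7.133) → (183.235,27.420), returning to the start.

Shape 2 is a open polyline drawn with `<path>`. Its stroke #ff8800 means score at S430, F1555. After flipping Y the toolpath is (191.233,47.195) → (175.264,51.098) → (142.531,11.685).

Shape 3 is a regular polygon drawn with `<polygon>`. Its stroke #0000ff means engrave at S259, F4226. After flipping Y the toolpath is (126.027,49.313) → (114.043,53.912) → (108.821,65.637) → (113.420,77.621) → (125.145,82.843) → (137.129,78.244) → (142.351,66.519) → (137.752,54.535) → (126.027,49.313), returning to the start.

Shape 4 is a regular polygon drawn with `<path>`. Its stroke #0000ff means engrave at S259, F4226. After flipping Y the toolpath is (91.073,62.998) → (98.823,48.112) → (93.777,32.106) → (78.891,24.356) → (62.885,29.402) → (55.135,44.288) → (60.181,60.294) → (75.067,68.044) → (91.073,62.998), returning to the start.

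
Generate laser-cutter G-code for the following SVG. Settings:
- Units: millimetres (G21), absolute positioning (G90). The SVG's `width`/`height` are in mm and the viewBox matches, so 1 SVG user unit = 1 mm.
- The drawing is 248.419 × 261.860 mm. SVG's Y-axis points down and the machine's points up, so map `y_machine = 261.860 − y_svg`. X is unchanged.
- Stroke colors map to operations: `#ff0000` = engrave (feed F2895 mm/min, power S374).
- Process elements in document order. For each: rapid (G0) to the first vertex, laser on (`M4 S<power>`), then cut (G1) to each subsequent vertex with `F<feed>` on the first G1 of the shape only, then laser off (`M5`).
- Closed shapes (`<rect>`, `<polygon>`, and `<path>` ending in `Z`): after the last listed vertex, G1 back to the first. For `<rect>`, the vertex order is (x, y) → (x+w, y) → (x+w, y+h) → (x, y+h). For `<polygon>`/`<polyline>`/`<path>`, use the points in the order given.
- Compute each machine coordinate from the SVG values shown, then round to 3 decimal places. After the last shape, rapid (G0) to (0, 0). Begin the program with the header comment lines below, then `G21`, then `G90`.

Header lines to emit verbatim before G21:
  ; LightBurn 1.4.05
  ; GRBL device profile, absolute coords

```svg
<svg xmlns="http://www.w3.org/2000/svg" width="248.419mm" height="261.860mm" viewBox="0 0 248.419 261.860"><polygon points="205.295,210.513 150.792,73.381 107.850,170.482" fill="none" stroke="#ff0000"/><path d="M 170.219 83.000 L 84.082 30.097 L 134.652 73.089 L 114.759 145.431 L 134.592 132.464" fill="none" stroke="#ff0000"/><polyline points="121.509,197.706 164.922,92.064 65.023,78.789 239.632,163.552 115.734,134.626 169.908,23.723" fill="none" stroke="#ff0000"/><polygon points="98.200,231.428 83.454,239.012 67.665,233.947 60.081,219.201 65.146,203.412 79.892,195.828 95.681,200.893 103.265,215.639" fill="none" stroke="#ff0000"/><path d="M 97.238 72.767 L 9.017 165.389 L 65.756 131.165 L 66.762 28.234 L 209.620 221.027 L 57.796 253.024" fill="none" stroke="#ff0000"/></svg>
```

; LightBurn 1.4.05
; GRBL device profile, absolute coords
G21
G90
G0 X205.295 Y51.347
M4 S374
G1 X150.792 Y188.479 F2895
G1 X107.850 Y91.378
G1 X205.295 Y51.347
M5
G0 X170.219 Y178.860
M4 S374
G1 X84.082 Y231.763 F2895
G1 X134.652 Y188.771
G1 X114.759 Y116.429
G1 X134.592 Y129.396
M5
G0 X121.509 Y64.154
M4 S374
G1 X164.922 Y169.796 F2895
G1 X65.023 Y183.071
G1 X239.632 Y98.308
G1 X115.734 Y127.234
G1 X169.908 Y238.137
M5
G0 X98.200 Y30.432
M4 S374
G1 X83.454 Y22.848 F2895
G1 X67.665 Y27.913
G1 X60.081 Y42.659
G1 X65.146 Y58.448
G1 X79.892 Y66.032
G1 X95.681 Y60.967
G1 X103.265 Y46.221
G1 X98.200 Y30.432
M5
G0 X97.238 Y189.093
M4 S374
G1 X9.017 Y96.471 F2895
G1 X65.756 Y130.695
G1 X66.762 Y233.626
G1 X209.620 Y40.833
G1 X57.796 Y8.836
M5
G0 X0.000 Y0.000

Since the viewBox matches the mm dimensions, user units are millimetres directly. The only transform is the Y-flip y_m = 261.860 − y_svg.

Shape 1 is a closed polygon drawn with `<polygon>`. Its stroke #ff0000 means engrave at S374, F2895. After flipping Y the toolpath is (205.295,51.347) → (150.792,188.479) → (107.850,91.378) → (205.295,51.347), returning to the start.

Shape 2 is a open polyline drawn with `<path>`. Its stroke #ff0000 means engrave at S374, F2895. After flipping Y the toolpath is (170.219,178.860) → (84.082,231.763) → (134.652,188.771) → (114.759,116.429) → (134.592,129.396).

Shape 3 is a open polyline drawn with `<polyline>`. Its stroke #ff0000 means engrave at S374, F2895. After flipping Y the toolpath is (121.509,64.154) → (164.922,169.796) → (65.023,183.071) → (239.632,98.308) → (115.734,127.234) → (169.908,238.137).

Shape 4 is a regular polygon drawn with `<polygon>`. Its stroke #ff0000 means engrave at S374, F2895. After flipping Y the toolpath is (98.200,30.432) → (83.454,22.848) → (67.665,27.913) → (60.081,42.659) → (65.146,58.448) → (79.892,66.032) → (95.681,60.967) → (103.265,46.221) → (98.200,30.432), returning to the start.

Shape 5 is a open polyline drawn with `<path>`. Its stroke #ff0000 means engrave at S374, F2895. After flipping Y the toolpath is (97.238,189.093) → (9.017,96.471) → (65.756,130.695) → (66.762,233.626) → (209.620,40.833) → (57.796,8.836).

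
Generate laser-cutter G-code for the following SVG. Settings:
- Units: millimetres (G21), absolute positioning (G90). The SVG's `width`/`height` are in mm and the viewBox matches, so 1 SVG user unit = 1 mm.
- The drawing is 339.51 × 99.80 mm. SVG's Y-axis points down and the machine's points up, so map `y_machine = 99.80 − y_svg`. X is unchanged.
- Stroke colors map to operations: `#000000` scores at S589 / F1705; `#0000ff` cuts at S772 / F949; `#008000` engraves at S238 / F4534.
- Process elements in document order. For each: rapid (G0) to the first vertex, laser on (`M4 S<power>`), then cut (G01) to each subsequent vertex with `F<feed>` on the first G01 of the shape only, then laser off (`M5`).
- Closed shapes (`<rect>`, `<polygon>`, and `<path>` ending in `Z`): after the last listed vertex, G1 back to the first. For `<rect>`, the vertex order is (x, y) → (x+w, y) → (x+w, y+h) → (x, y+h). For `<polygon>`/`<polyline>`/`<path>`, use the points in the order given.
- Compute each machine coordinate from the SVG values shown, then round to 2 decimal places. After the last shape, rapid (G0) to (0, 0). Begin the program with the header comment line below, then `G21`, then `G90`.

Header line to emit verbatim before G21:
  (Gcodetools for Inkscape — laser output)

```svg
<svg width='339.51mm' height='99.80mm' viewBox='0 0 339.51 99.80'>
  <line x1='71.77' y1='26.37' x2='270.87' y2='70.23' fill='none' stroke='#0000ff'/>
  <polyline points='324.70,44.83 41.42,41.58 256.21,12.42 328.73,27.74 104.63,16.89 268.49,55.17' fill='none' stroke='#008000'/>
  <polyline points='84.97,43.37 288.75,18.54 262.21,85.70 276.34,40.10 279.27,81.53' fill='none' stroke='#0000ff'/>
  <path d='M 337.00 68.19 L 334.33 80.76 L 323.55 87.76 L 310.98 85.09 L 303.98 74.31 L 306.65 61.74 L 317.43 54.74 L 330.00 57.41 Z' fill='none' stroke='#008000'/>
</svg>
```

Since the viewBox matches the mm dimensions, user units are millimetres directly. The only transform is the Y-flip y_m = 99.80 − y_svg.

Shape 1 is a line segment drawn with `<line>`. Its stroke #0000ff means cut at S772, F949. After flipping Y the toolpath is (71.77,73.43) → (270.87,29.57).

Shape 2 is a open polyline drawn with `<polyline>`. Its stroke #008000 means engrave at S238, F4534. After flipping Y the toolpath is (324.70,54.97) → (41.42,58.22) → (256.21,87.38) → (328.73,72.06) → (104.63,82.91) → (268.49,44.63).

Shape 3 is a open polyline drawn with `<polyline>`. Its stroke #0000ff means cut at S772, F949. After flipping Y the toolpath is (84.97,56.43) → (288.75,81.26) → (262.21,14.10) → (276.34,59.70) → (279.27,18.27).

Shape 4 is a regular polygon drawn with `<path>`. Its stroke #008000 means engrave at S238, F4534. After flipping Y the toolpath is (337.00,31.61) → (334.33,19.04) → (323.55,12.04) → (310.98,14.71) → (303.98,25.49) → (306.65,38.06) → (317.43,45.06) → (330.00,42.39) → (337.00,31.61), returning to the start.

(Gcodetools for Inkscape — laser output)
G21
G90
G0 X71.77 Y73.43
M4 S772
G01 X270.87 Y29.57 F949
M5
G0 X324.70 Y54.97
M4 S238
G01 X41.42 Y58.22 F4534
G01 X256.21 Y87.38
G01 X328.73 Y72.06
G01 X104.63 Y82.91
G01 X268.49 Y44.63
M5
G0 X84.97 Y56.43
M4 S772
G01 X288.75 Y81.26 F949
G01 X262.21 Y14.10
G01 X276.34 Y59.70
G01 X279.27 Y18.27
M5
G0 X337.00 Y31.61
M4 S238
G01 X334.33 Y19.04 F4534
G01 X323.55 Y12.04
G01 X310.98 Y14.71
G01 X303.98 Y25.49
G01 X306.65 Y38.06
G01 X317.43 Y45.06
G01 X330.00 Y42.39
G01 X337.00 Y31.61
M5
G0 X0.00 Y0.00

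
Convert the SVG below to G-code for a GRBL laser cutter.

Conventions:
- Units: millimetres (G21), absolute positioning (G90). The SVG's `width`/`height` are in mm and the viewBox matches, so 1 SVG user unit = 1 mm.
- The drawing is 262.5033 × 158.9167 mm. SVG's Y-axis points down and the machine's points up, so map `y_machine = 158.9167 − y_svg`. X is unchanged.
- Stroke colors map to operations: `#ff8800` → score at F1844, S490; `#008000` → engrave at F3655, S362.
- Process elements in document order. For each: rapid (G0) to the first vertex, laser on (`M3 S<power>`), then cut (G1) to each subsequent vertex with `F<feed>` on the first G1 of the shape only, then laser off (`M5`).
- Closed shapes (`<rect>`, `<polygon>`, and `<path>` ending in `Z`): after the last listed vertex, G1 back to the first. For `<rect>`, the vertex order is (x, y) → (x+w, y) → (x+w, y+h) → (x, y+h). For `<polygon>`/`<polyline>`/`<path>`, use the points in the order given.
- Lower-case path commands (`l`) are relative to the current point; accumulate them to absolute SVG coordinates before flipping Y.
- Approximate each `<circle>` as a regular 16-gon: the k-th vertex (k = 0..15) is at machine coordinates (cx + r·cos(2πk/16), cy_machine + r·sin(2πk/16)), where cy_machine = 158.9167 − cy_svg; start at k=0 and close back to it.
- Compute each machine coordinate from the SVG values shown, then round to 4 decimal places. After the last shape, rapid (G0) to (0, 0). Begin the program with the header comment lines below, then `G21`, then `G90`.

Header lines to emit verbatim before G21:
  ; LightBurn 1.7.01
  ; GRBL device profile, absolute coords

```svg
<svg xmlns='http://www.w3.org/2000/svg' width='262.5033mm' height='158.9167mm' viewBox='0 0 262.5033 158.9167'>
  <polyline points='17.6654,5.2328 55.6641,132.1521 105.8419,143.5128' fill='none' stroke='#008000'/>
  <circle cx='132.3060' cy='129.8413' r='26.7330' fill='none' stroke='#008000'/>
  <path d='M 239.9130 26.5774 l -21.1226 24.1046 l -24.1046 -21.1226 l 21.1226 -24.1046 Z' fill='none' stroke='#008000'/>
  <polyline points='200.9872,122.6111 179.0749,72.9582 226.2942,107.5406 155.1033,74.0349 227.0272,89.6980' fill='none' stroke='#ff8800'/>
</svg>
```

; LightBurn 1.7.01
; GRBL device profile, absolute coords
G21
G90
G0 X17.6654 Y153.6839
M3 S362
G1 X55.6641 Y26.7646 F3655
G1 X105.8419 Y15.4039
M5
G0 X159.0390 Y29.0754
M3 S362
G1 X157.0041 Y39.3057 F3655
G1 X151.2091 Y47.9785
G1 X142.5363 Y53.7735
G1 X132.3060 Y55.8084
G1 X122.0757 Y53.7735
G1 X113.4029 Y47.9785
G1 X107.6079 Y39.3057
G1 X105.5730 Y29.0754
G1 X107.6079 Y18.8451
G1 X113.4029 Y10.1723
G1 X122.0757 Y4.3773
G1 X132.3060 Y2.3424
G1 X142.5363 Y4.3773
G1 X151.2091 Y10.1723
G1 X157.0041 Y18.8451
G1 X159.0390 Y29.0754
M5
G0 X239.9130 Y132.3393
M3 S362
G1 X218.7904 Y108.2347 F3655
G1 X194.6858 Y129.3573
G1 X215.8084 Y153.4619
G1 X239.9130 Y132.3393
M5
G0 X200.9872 Y36.3056
M3 S490
G1 X179.0749 Y85.9585 F1844
G1 X226.2942 Y51.3761
G1 X155.1033 Y84.8818
G1 X227.0272 Y69.2187
M5
G0 X0.0000 Y0.0000

viewBox `0 0 262.5033 158.9167` with mm width/height → 1 unit = 1 mm. Flip: y_m = 158.9167 − y_svg.

**Shape 1** — `<polyline>` open polyline, stroke `#008000` → engrave (S362, F3655). Machine vertices: (17.6654,153.6839) → (55.6641,26.7646) → (105.8419,15.4039). Open path.

**Shape 2** — `<circle>` circle, stroke `#008000` → engrave (S362, F3655). Machine vertices: (159.0390,29.0754) → (157.0041,39.3057) → (151.2091,47.9785) → (142.5363,53.7735) → (132.3060,55.8084) → (122.0757,53.7735) → (113.4029,47.9785) → (107.6079,39.3057) → (105.5730,29.0754) → (107.6079,18.8451) → (113.4029,10.1723) → (122.0757,4.3773) → (132.3060,2.3424) → (142.5363,4.3773) → (151.2091,10.1723) → (157.0041,18.8451) → (159.0390,29.0754). Closed: final G1 returns to the first vertex.

**Shape 3** — `<path>` regular polygon, stroke `#008000` → engrave (S362, F3655). Machine vertices: (239.9130,132.3393) → (218.7904,108.2347) → (194.6858,129.3573) → (215.8084,153.4619) → (239.9130,132.3393). Closed: final G1 returns to the first vertex.

**Shape 4** — `<polyline>` open polyline, stroke `#ff8800` → score (S490, F1844). Machine vertices: (200.9872,36.3056) → (179.0749,85.9585) → (226.2942,51.3761) → (155.1033,84.8818) → (227.0272,69.2187). Open path.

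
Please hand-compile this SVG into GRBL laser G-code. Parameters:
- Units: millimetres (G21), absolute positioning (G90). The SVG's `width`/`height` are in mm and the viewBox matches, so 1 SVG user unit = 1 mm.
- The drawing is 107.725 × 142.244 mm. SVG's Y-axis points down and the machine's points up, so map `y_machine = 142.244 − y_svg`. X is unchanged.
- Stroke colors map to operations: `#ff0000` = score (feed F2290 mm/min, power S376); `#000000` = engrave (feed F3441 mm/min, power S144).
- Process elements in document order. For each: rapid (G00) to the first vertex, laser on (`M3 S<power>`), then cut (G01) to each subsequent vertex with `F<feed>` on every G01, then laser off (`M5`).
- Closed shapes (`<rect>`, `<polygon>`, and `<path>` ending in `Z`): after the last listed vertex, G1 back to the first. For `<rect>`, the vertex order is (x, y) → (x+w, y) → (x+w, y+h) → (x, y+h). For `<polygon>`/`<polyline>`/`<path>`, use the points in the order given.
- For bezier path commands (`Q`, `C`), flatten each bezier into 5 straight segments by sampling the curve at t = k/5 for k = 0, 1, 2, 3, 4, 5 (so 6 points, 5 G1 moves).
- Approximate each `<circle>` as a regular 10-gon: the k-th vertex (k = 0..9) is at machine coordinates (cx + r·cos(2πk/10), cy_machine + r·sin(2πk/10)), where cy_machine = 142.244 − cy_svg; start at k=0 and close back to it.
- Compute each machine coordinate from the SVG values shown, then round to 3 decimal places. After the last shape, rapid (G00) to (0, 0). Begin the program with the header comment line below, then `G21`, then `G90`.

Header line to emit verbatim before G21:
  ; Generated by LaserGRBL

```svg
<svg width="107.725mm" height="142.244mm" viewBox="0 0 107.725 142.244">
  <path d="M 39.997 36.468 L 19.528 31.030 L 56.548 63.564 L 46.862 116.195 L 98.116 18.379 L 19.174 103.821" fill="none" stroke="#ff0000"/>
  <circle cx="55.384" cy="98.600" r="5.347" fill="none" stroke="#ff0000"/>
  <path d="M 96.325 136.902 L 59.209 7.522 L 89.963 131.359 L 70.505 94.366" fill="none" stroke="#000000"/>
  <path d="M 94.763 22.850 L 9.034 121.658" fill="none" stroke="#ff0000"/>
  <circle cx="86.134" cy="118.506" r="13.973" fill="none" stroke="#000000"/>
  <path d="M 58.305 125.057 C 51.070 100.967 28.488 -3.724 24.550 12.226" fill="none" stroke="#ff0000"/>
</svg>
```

; Generated by LaserGRBL
G21
G90
G00 X39.997 Y105.776
M3 S376
G01 X19.528 Y111.214 F2290
G01 X56.548 Y78.680 F2290
G01 X46.862 Y26.049 F2290
G01 X98.116 Y123.865 F2290
G01 X19.174 Y38.423 F2290
M5
G00 X60.731 Y43.644
M3 S376
G01 X59.710 Y46.787 F2290
G01 X57.036 Y48.729 F2290
G01 X53.732 Y48.729 F2290
G01 X51.058 Y46.787 F2290
G01 X50.037 Y43.644 F2290
G01 X51.058 Y40.501 F2290
G01 X53.732 Y38.559 F2290
G01 X57.036 Y38.559 F2290
G01 X59.710 Y40.501 F2290
G01 X60.731 Y43.644 F2290
M5
G00 X96.325 Y5.342
M3 S144
G01 X59.209 Y134.722 F3441
G01 X89.963 Y10.885 F3441
G01 X70.505 Y47.878 F3441
M5
G00 X94.763 Y119.394
M3 S376
G01 X9.034 Y20.586 F2290
M5
G00 X100.107 Y23.738
M3 S144
G01 X97.438 Y31.951 F3441
G01 X90.452 Y37.027 F3441
G01 X81.816 Y37.027 F3441
G01 X74.830 Y31.951 F3441
G01 X72.161 Y23.738 F3441
G01 X74.830 Y15.525 F3441
G01 X81.816 Y10.449 F3441
G01 X90.452 Y10.449 F3441
G01 X97.438 Y15.525 F3441
G01 X100.107 Y23.738 F3441
M5
G00 X58.305 Y17.187
M3 S376
G01 X52.394 Y39.703 F2290
G01 X44.432 Y71.904 F2290
G01 X36.049 Y104.130 F2290
G01 X28.878 Y126.721 F2290
G01 X24.550 Y130.018 F2290
M5
G00 X0.000 Y0.000

viewBox `0 0 107.725 142.244` with mm width/height → 1 unit = 1 mm. Flip: y_m = 142.244 − y_svg.

**Shape 1** — `<path>` open polyline, stroke `#ff0000` → score (S376, F2290). Machine vertices: (39.997,105.776) → (19.528,111.214) → (56.548,78.680) → (46.862,26.049) → (98.116,123.865) → (19.174,38.423). Open path.

**Shape 2** — `<circle>` circle, stroke `#ff0000` → score (S376, F2290). Machine vertices: (60.731,43.644) → (59.710,46.787) → (57.036,48.729) → (53.732,48.729) → (51.058,46.787) → (50.037,43.644) → (51.058,40.501) → (53.732,38.559) → (57.036,38.559) → (59.710,40.501) → (60.731,43.644). Closed: final G1 returns to the first vertex.

**Shape 3** — `<path>` open polyline, stroke `#000000` → engrave (S144, F3441). Machine vertices: (96.325,5.342) → (59.209,134.722) → (89.963,10.885) → (70.505,47.878). Open path.

**Shape 4** — `<path>` line segment, stroke `#ff0000` → score (S376, F2290). Machine vertices: (94.763,119.394) → (9.034,20.586). Open path.

**Shape 5** — `<circle>` circle, stroke `#000000` → engrave (S144, F3441). Machine vertices: (100.107,23.738) → (97.438,31.951) → (90.452,37.027) → (81.816,37.027) → (74.830,31.951) → (72.161,23.738) → (74.830,15.525) → (81.816,10.449) → (90.452,10.449) → (97.438,15.525) → (100.107,23.738). Closed: final G1 returns to the first vertex.

**Shape 6** — `<path>` cubic bezier, stroke `#ff0000` → score (S376, F2290). Control points (SVG): P0=(58.305,125.057), P1=(51.070,100.967), P2=(28.488,-3.724), P3=(24.550,12.226); sampled at t=k/5. Machine vertices: (58.305,17.187) → (52.394,39.703) → (44.432,71.904) → (36.049,104.130) → (28.878,126.721) → (24.550,130.018). Open path.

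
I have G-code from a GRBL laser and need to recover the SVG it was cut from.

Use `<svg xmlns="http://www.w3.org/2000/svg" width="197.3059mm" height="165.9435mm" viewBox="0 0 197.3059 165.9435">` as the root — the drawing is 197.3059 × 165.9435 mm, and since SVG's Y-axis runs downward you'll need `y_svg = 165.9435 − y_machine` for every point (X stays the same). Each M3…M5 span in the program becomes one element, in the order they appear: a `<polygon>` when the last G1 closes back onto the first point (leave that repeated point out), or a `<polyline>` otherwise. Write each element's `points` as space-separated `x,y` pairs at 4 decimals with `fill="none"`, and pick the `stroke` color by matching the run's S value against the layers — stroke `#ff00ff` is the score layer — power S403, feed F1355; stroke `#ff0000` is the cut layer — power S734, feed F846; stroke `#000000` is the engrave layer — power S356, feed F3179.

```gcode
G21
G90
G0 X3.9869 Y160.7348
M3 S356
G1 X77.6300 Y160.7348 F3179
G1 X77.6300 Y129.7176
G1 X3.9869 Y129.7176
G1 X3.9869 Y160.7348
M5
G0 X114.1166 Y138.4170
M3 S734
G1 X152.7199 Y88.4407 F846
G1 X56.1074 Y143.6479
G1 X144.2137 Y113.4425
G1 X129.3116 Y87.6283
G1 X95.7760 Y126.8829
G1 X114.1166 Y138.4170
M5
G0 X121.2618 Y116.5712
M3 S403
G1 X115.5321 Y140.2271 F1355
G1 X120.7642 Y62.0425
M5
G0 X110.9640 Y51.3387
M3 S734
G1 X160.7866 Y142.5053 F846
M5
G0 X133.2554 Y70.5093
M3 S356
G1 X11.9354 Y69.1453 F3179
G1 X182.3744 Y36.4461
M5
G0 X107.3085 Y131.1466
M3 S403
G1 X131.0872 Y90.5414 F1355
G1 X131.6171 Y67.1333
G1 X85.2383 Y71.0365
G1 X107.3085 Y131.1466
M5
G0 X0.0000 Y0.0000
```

<svg xmlns="http://www.w3.org/2000/svg" width="197.3059mm" height="165.9435mm" viewBox="0 0 197.3059 165.9435">
  <polygon points="3.9869,5.2087 77.6300,5.2087 77.6300,36.2259 3.9869,36.2259" fill="none" stroke="#000000"/>
  <polygon points="114.1166,27.5265 152.7199,77.5028 56.1074,22.2956 144.2137,52.5010 129.3116,78.3152 95.7760,39.0606" fill="none" stroke="#ff0000"/>
  <polyline points="121.2618,49.3723 115.5321,25.7164 120.7642,103.9010" fill="none" stroke="#ff00ff"/>
  <polyline points="110.9640,114.6048 160.7866,23.4382" fill="none" stroke="#ff0000"/>
  <polyline points="133.2554,95.4342 11.9354,96.7982 182.3744,129.4974" fill="none" stroke="#000000"/>
  <polygon points="107.3085,34.7969 131.0872,75.4021 131.6171,98.8102 85.2383,94.9070" fill="none" stroke="#ff00ff"/>
</svg>

y_svg = 165.9435 − y_m.

[1] S356→`#000000` (engrave); closed run; points: 3.9869,5.2087 77.6300,5.2087 77.6300,36.2259 3.9869,36.2259

[2] S734→`#ff0000` (cut); closed run; points: 114.1166,27.5265 152.7199,77.5028 56.1074,22.2956 144.2137,52.5010 129.3116,78.3152 95.7760,39.0606

[3] S403→`#ff00ff` (score); open run; points: 121.2618,49.3723 115.5321,25.7164 120.7642,103.9010

[4] S734→`#ff0000` (cut); open run; points: 110.9640,114.6048 160.7866,23.4382

[5] S356→`#000000` (engrave); open run; points: 133.2554,95.4342 11.9354,96.7982 182.3744,129.4974

[6] S403→`#ff00ff` (score); closed run; points: 107.3085,34.7969 131.0872,75.4021 131.6171,98.8102 85.2383,94.9070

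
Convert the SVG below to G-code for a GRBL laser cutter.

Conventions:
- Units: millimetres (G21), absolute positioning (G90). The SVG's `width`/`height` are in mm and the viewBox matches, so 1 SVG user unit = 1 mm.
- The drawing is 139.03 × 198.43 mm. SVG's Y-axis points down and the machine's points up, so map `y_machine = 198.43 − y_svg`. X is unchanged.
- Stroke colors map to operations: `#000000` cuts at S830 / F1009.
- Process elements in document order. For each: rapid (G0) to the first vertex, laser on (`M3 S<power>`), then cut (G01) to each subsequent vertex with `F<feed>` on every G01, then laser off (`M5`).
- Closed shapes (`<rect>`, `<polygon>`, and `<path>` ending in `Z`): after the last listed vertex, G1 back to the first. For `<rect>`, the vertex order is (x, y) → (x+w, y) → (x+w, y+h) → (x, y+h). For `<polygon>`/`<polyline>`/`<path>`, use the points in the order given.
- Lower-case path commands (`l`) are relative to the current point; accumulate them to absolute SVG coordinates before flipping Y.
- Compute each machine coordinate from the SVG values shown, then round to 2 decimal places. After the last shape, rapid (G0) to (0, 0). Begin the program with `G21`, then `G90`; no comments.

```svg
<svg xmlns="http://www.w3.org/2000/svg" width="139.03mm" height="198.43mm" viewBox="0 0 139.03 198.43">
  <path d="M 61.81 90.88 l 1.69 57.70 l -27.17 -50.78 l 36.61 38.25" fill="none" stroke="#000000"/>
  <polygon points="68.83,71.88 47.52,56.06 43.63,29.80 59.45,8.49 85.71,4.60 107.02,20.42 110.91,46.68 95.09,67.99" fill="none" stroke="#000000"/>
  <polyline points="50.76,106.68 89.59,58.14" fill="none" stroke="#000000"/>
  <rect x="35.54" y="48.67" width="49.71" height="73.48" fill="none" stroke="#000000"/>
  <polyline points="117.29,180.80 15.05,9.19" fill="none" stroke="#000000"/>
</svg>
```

Since the viewBox matches the mm dimensions, user units are millimetres directly. The only transform is the Y-flip y_m = 198.43 − y_svg.

Shape 1 is a open polyline drawn with `<path>`. Its stroke #000000 means cut at S830, F1009. After flipping Y the toolpath is (61.81,107.55) → (63.50,49.85) → (36.33,100.63) → (72.94,62.38).

Shape 2 is a regular polygon drawn with `<polygon>`. Its stroke #000000 means cut at S830, F1009. After flipping Y the toolpath is (68.83,126.55) → (47.52,142.37) → (43.63,168.63) → (59.45,189.94) → (85.71,193.83) → (107.02,178.01) → (110.91,151.75) → (95.09,130.44) → (68.83,126.55), returning to the start.

Shape 3 is a line segment drawn with `<polyline>`. Its stroke #000000 means cut at S830, F1009. After flipping Y the toolpath is (50.76,91.75) → (89.59,140.29).

Shape 4 is a rectangle drawn with `<rect>`. Its stroke #000000 means cut at S830, F1009. After flipping Y the toolpath is (35.54,149.76) → (85.25,149.76) → (85.25,76.28) → (35.54,76.28) → (35.54,149.76), returning to the start.

Shape 5 is a line segment drawn with `<polyline>`. Its stroke #000000 means cut at S830, F1009. After flipping Y the toolpath is (117.29,17.63) → (15.05,189.24).

G21
G90
G0 X61.81 Y107.55
M3 S830
G01 X63.50 Y49.85 F1009
G01 X36.33 Y100.63 F1009
G01 X72.94 Y62.38 F1009
M5
G0 X68.83 Y126.55
M3 S830
G01 X47.52 Y142.37 F1009
G01 X43.63 Y168.63 F1009
G01 X59.45 Y189.94 F1009
G01 X85.71 Y193.83 F1009
G01 X107.02 Y178.01 F1009
G01 X110.91 Y151.75 F1009
G01 X95.09 Y130.44 F1009
G01 X68.83 Y126.55 F1009
M5
G0 X50.76 Y91.75
M3 S830
G01 X89.59 Y140.29 F1009
M5
G0 X35.54 Y149.76
M3 S830
G01 X85.25 Y149.76 F1009
G01 X85.25 Y76.28 F1009
G01 X35.54 Y76.28 F1009
G01 X35.54 Y149.76 F1009
M5
G0 X117.29 Y17.63
M3 S830
G01 X15.05 Y189.24 F1009
M5
G0 X0.00 Y0.00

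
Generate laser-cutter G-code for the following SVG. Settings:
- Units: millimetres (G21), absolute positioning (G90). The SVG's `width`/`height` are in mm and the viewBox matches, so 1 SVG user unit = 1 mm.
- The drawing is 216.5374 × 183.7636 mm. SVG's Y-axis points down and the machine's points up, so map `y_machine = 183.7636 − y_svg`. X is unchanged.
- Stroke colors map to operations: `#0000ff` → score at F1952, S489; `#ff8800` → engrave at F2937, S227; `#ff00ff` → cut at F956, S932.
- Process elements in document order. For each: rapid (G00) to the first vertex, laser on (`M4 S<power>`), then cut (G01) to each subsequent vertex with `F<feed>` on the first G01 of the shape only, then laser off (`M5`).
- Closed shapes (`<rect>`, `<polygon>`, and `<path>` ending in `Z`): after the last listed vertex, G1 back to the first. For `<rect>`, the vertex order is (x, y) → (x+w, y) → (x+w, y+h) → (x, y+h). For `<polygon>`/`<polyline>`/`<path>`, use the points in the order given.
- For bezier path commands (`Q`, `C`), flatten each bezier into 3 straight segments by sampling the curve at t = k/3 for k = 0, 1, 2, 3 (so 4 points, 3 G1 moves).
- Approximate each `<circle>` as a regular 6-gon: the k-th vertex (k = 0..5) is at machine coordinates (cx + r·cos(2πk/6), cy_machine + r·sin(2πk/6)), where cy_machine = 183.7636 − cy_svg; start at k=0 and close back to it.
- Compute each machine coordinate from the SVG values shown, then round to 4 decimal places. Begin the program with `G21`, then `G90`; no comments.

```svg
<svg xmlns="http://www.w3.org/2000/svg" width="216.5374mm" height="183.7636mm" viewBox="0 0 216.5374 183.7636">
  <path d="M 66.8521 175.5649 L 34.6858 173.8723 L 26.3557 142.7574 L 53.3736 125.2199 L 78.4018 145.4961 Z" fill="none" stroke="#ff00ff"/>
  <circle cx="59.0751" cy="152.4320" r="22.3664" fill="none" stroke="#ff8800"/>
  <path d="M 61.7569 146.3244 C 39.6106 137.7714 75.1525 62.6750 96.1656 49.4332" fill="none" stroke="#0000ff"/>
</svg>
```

G21
G90
G00 X66.8521 Y8.1987
M4 S932
G01 X34.6858 Y9.8913 F956
G01 X26.3557 Y41.0062
G01 X53.3736 Y58.5437
G01 X78.4018 Y38.2675
G01 X66.8521 Y8.1987
M5
G00 X81.4415 Y31.3316
M4 S227
G01 X70.2583 Y50.7015 F2937
G01 X47.8919 Y50.7015
G01 X36.7087 Y31.3316
G01 X47.8919 Y11.9617
G01 X70.2583 Y11.9617
G01 X81.4415 Y31.3316
M5
G00 X61.7569 Y37.4392
M4 S489
G01 X56.1653 Y63.4179 F1952
G01 X72.9843 Y105.2259
G01 X96.1656 Y134.3304
M5

Since the viewBox matches the mm dimensions, user units are millimetres directly. The only transform is the Y-flip y_m = 183.7636 − y_svg.

Shape 1 is a regular polygon drawn with `<path>`. Its stroke #ff00ff means cut at S932, F956. After flipping Y the toolpath is (66.8521,8.1987) → (34.6858,9.8913) → (26.3557,41.0062) → (53.3736,58.5437) → (78.4018,38.2675) → (66.8521,8.1987), returning to the start.

Shape 2 is a circle drawn with `<circle>`. Its stroke #ff8800 means engrave at S227, F2937. After flipping Y the toolpath is (81.4415,31.3316) → (70.2583,50.7015) → (47.8919,50.7015) → (36.7087,31.3316) → (47.8919,11.9617) → (70.2583,11.9617) → (81.4415,31.3316), returning to the start.

Shape 3 is a cubic bezier drawn with `<path>`. Its stroke #0000ff means score at S489, F1952. After flipping Y the toolpath is (61.7569,37.4392) → (56.1653,63.4179) → (72.9843,105.2259) → (96.1656,134.3304).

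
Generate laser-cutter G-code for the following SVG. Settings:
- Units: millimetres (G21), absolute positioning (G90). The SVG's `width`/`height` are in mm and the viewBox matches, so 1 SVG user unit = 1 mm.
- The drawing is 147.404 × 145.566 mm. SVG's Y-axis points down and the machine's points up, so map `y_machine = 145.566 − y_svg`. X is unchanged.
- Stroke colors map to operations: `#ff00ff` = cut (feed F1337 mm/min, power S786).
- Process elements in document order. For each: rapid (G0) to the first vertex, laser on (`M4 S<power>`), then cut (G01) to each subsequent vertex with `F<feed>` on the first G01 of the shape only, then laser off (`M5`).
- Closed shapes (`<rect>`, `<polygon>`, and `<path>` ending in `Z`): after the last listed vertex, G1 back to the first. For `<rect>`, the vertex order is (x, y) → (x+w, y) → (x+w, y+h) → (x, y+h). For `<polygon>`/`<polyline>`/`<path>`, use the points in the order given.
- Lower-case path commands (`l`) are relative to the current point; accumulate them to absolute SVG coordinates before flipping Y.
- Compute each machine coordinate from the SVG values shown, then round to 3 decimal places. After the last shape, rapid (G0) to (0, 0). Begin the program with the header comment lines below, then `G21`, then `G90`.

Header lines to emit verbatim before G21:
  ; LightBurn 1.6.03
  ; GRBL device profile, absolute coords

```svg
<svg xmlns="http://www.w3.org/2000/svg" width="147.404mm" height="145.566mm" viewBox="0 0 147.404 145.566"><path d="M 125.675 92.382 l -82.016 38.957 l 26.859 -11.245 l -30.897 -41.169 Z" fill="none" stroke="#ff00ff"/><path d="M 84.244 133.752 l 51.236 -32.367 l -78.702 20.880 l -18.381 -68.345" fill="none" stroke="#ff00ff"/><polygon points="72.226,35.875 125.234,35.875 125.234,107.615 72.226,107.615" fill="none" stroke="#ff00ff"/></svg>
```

; LightBurn 1.6.03
; GRBL device profile, absolute coords
G21
G90
G0 X125.675 Y53.184
M4 S786
G01 X43.659 Y14.227 F1337
G01 X70.518 Y25.472
G01 X39.621 Y66.641
G01 X125.675 Y53.184
M5
G0 X84.244 Y11.814
M4 S786
G01 X135.480 Y44.181 F1337
G01 X56.778 Y23.301
G01 X38.397 Y91.646
M5
G0 X72.226 Y109.691
M4 S786
G01 X125.234 Y109.691 F1337
G01 X125.234 Y37.951
G01 X72.226 Y37.951
G01 X72.226 Y109.691
M5
G0 X0.000 Y0.000

1 u = 1 mm; y_m = 145.566 − y.

[1] `<path>` closed polygon, #ff00ff→cut S786 F1337: (125.675,53.184) → (43.659,14.227) → (70.518,25.472) → (39.621,66.641) → (125.675,53.184) (closed)

[2] `<path>` open polyline, #ff00ff→cut S786 F1337: (84.244,11.814) → (135.480,44.181) → (56.778,23.301) → (38.397,91.646)

[3] `<polygon>` rectangle, #ff00ff→cut S786 F1337: (72.226,109.691) → (125.234,109.691) → (125.234,37.951) → (72.226,37.951) → (72.226,109.691) (closed)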